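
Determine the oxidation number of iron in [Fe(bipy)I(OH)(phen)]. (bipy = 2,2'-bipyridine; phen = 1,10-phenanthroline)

No counter-ion: the bracketed complex is neutral.
Ligand charges: 1×OH = -1; 1×bipy neutral; 1×phen neutral; 1×I = -1; sum -2.
Fe + (-2) = 0 ⇒ Fe is +2.

+2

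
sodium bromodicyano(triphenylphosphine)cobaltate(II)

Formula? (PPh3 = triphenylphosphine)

Ligands: 2 cyano (CN, -1), 1 triphenylphosphine (PPh3, neutral), 1 bromo (Br, -1). Ligand charge sum = -3.
With Co in oxidation state +2, the complex ion is [Co...]^1−.
Charge balance with sodium (+1) requires 1 complex ion per 1 sodium.

Na[CoBr(CN)2(PPh3)]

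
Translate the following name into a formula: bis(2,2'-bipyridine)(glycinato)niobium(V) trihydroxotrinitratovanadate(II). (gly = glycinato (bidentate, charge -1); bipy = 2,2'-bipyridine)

Cation [Nb…]: ligand charges -1, Nb(V) ⇒ ion charge 4+.
Anion [V…]: ligand charges -6, V(II) ⇒ ion charge 4−.
One 4+ cation balances one 4− anion.

[Nb(bipy)2(gly)][V(NO3)3(OH)3]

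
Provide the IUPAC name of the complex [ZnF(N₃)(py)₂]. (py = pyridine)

azidofluorobis(pyridine)zinc(II)

There is no counter-ion, so the complex is neutral overall.
Ligand charges: 1×fluoro (-1 each), 1×azido (-1 each), 2×pyridine (neutral); total -2. So Zn + (-2) = 0, giving Zn = +2.
Ligands are named alphabetically: azido before fluoro before pyridine.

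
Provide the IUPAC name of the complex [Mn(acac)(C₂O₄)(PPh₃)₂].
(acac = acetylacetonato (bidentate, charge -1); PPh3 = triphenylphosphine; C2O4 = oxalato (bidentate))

(acetylacetonato)oxalatobis(triphenylphosphine)manganese(III)

There is no counter-ion, so the complex is neutral overall.
Ligand charges: 1×acetylacetonato (-1 each), 2×triphenylphosphine (neutral), 1×oxalato (-2 each); total -3. So Mn + (-3) = 0, giving Mn = +3.
Ligands are named alphabetically: acetylacetonato before oxalato before triphenylphosphine.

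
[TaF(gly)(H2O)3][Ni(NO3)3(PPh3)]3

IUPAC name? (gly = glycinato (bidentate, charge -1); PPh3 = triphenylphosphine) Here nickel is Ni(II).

Ni is given as +2; the anion's ligand charges sum to -3, so the complex anion is 1−.
With 3 anions per cation, the cation must be 3×1 = 3+.
Cation: ligand charges sum to -2; for the ion to be 3+, Ta = +5.

triaquafluoro(glycinato)tantalum(V) trinitrato(triphenylphosphine)nickelate(II)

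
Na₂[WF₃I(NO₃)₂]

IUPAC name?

The 2 sodium counter-ions carry a total charge of +2, so each complex ion is 2−.
Ligand charges: 3×fluoro (-1 each), 1×iodo (-1 each), 2×nitrato (-1 each); total -6. So W + (-6) = 2−, giving W = +4.
The complex ion is anionic, so tungsten takes the -ate form tungstate(IV).

sodium trifluoroiododinitratotungstate(IV)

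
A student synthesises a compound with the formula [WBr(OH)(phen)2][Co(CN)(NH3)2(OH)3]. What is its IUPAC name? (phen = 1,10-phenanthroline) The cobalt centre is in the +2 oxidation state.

Co is given as +2; the anion's ligand charges sum to -4, so the complex anion is 2−.
A 1:1 salt means the cation carries the equal and opposite charge, 2+.
Cation: ligand charges sum to -2; for the ion to be 2+, W = +4.

bromohydroxobis(1,10-phenanthroline)tungsten(IV) diamminecyanotrihydroxocobaltate(II)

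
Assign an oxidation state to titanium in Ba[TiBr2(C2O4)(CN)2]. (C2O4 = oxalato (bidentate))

+4

1 barium outside the brackets (+2 each) → the complex ion is 2−.
Ligand charges: 1×C2O4 = -2; 2×Br = -2; 2×CN = -2; sum -6.
Ti + (-6) = 2− ⇒ Ti is +4.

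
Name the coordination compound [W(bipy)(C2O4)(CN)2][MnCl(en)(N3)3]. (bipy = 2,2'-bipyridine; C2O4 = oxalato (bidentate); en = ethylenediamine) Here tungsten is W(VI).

(2,2'-bipyridine)dicyanooxalatotungsten(VI) triazidochloro(ethylenediamine)manganate(II)

W is given as +6; the cation's ligand charges sum to -4, so the complex cation is 2+.
A 1:1 salt means the anion carries the equal and opposite charge, 2−.
Anion: ligand charges sum to -4; for the ion to be 2−, Mn = +2.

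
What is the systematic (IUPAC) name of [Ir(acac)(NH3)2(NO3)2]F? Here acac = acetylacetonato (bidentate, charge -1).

The 1 fluoride counter-ion carries a total charge of -1, so each complex ion is 1+.
Ligand charges: 2×nitrato (-1 each), 2×ammine (neutral), 1×acetylacetonato (-1 each); total -3. So Ir + (-3) = 1+, giving Ir = +4.
Ligands are named alphabetically: acetylacetonato before ammine before nitrato.

(acetylacetonato)diamminedinitratoiridium(IV) fluoride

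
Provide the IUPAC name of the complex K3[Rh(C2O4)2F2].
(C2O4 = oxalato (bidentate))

potassium difluorodioxalatorhodate(III)

The 3 potassium counter-ions carry a total charge of +3, so each complex ion is 3−.
Ligand charges: 2×fluoro (-1 each), 2×oxalato (-2 each); total -6. So Rh + (-6) = 3−, giving Rh = +3.
Ligands are named alphabetically: fluoro before oxalato.
The complex ion is anionic, so rhodium takes the -ate form rhodate(III).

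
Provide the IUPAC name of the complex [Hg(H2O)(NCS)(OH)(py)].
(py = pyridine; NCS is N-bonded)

There is no counter-ion, so the complex is neutral overall.
Ligand charges: 1×aqua (neutral), 1×pyridine (neutral), 1×hydroxo (-1 each), 1×isothiocyanato (-1 each); total -2. So Hg + (-2) = 0, giving Hg = +2.
Ligands are named alphabetically: aqua before hydroxo before isothiocyanato before pyridine.

aquahydroxoisothiocyanato(pyridine)mercury(II)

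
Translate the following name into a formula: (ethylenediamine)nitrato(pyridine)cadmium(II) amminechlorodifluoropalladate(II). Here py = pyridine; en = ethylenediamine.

Cation [Cd…]: ligand charges -1, Cd(II) ⇒ ion charge 1+.
Anion [Pd…]: ligand charges -3, Pd(II) ⇒ ion charge 1−.
One 1+ cation balances one 1− anion.

[Cd(en)(NO3)(py)][PdClF2(NH3)]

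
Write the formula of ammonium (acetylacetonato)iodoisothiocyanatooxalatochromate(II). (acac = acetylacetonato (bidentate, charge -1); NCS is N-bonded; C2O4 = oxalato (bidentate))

Ligands: 1 iodo (I, -1), 1 acetylacetonato (acac, -1), 1 isothiocyanato (NCS, -1), 1 oxalato (C2O4, -2). Ligand charge sum = -5.
Charge balance with ammonium (+1) requires 1 complex ion per 3 ammonium.

(NH4)3[Cr(acac)(C2O4)I(NCS)]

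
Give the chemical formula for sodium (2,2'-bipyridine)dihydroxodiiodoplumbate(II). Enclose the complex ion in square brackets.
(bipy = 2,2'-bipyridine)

Ligands: 2 iodo (I, -1), 1 2,2'-bipyridine (bipy, neutral), 2 hydroxo (OH, -1). Ligand charge sum = -4.
With Pb in oxidation state +2, the complex ion is [Pb...]^2−.
Charge balance with sodium (+1) requires 1 complex ion per 2 sodium.

Na2[Pb(bipy)I2(OH)2]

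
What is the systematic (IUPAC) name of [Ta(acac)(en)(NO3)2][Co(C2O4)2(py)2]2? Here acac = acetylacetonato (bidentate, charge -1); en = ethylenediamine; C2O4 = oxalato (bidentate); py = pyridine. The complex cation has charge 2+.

(acetylacetonato)(ethylenediamine)dinitratotantalum(V) dioxalatobis(pyridine)cobaltate(III)

Both ions are complex: the cation is named first with the plain metal name, the anion second with the -ate form; each ion's ligands are alphabetised independently.
The complex cation is given as 2+; its ligand charges sum to -3, so Ta = +5.
With 2 anions per cation, each anion must be 2/2 = 1−.
Anion: ligand charges sum to -4; for the ion to be 1−, Co = +3.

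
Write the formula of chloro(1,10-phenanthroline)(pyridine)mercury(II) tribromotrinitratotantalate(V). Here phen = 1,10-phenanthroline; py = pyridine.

[HgCl(phen)(py)][TaBr3(NO3)3]

Cation [Hg…]: ligand charges -1, Hg(II) ⇒ ion charge 1+.
Anion [Ta…]: ligand charges -6, Ta(V) ⇒ ion charge 1−.
One 1+ cation balances one 1− anion.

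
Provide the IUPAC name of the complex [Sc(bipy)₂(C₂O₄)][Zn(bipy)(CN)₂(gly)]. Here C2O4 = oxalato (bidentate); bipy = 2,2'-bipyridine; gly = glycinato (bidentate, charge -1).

Zinc is always +2 in its complexes; the anion's ligand charges sum to -3, so the complex anion is 1−.
A 1:1 salt means the cation carries the equal and opposite charge, 1+.
Cation: ligand charges sum to -2; for the ion to be 1+, Sc = +3.

bis(2,2'-bipyridine)oxalatoscandium(III) (2,2'-bipyridine)dicyano(glycinato)zincate(II)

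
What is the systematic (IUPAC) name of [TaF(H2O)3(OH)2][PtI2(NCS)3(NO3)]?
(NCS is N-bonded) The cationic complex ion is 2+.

triaquafluorodihydroxotantalum(V) diiodotriisothiocyanatonitratoplatinate(IV)

Both ions are complex: the cation is named first with the plain metal name, the anion second with the -ate form; each ion's ligands are alphabetised independently.
The complex cation is given as 2+; its ligand charges sum to -3, so Ta = +5.
A 1:1 salt means the anion carries the equal and opposite charge, 2−.
Anion: ligand charges sum to -6; for the ion to be 2−, Pt = +4.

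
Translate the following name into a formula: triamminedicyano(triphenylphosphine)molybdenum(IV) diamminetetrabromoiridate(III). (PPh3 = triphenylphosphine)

[Mo(CN)2(NH3)3(PPh3)][IrBr4(NH3)2]2

Cation [Mo…]: ligand charges -2, Mo(IV) ⇒ ion charge 2+.
Anion [Ir…]: ligand charges -4, Ir(III) ⇒ ion charge 1−.
One 2+ cation requires 2 of the 1− anion.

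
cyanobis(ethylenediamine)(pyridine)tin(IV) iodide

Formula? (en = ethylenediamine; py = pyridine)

Ligands: 2 ethylenediamine (en, neutral), 1 pyridine (py, neutral), 1 cyano (CN, -1). Ligand charge sum = -1.
Charge balance with iodide (-1) requires 1 complex ion per 3 iodide.

[Sn(CN)(en)2(py)]I3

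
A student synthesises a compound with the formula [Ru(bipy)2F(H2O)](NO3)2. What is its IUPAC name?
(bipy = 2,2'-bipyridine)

The 2 nitrate counter-ions carry a total charge of -2, so each complex ion is 2+.
Ligand charges: 2×2,2'-bipyridine (neutral), 1×aqua (neutral), 1×fluoro (-1 each); total -1. So Ru + (-1) = 2+, giving Ru = +3.
Ligands are named alphabetically: aqua before bipyridine before fluoro.

aquabis(2,2'-bipyridine)fluororuthenium(III) nitrate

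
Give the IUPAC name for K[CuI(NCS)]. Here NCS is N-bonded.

potassium iodoisothiocyanatocuprate(I)

The 1 potassium counter-ion carries a total charge of +1, so each complex ion is 1−.
Ligand charges: 1×iodo (-1 each), 1×isothiocyanato (-1 each); total -2. So Cu + (-2) = 1−, giving Cu = +1.
Ligands are named alphabetically: iodo before isothiocyanato.
The complex ion is anionic, so copper takes the -ate form cuprate(I).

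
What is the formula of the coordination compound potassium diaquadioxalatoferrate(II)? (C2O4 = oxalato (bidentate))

K2[Fe(C2O4)2(H2O)2]

Ligands: 2 aqua (H2O, neutral), 2 oxalato (C2O4, -2). Ligand charge sum = -4.
With Fe in oxidation state +2, the complex ion is [Fe...]^2−.
Charge balance with potassium (+1) requires 1 complex ion per 2 potassium.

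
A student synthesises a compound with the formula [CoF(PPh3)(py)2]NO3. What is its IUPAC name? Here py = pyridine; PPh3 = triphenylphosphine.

fluorobis(pyridine)(triphenylphosphine)cobalt(II) nitrate

The 1 nitrate counter-ion carries a total charge of -1, so each complex ion is 1+.
Ligand charges: 2×pyridine (neutral), 1×fluoro (-1 each), 1×triphenylphosphine (neutral); total -1. So Co + (-1) = 1+, giving Co = +2.
Ligands are named alphabetically: fluoro before pyridine before triphenylphosphine.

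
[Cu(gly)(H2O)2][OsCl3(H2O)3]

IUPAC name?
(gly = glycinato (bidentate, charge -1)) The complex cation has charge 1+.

The complex cation is given as 1+; its ligand charges sum to -1, so Cu = +2.
A 1:1 salt means the anion carries the equal and opposite charge, 1−.
Anion: ligand charges sum to -3; for the ion to be 1−, Os = +2.

diaqua(glycinato)copper(II) triaquatrichloroosmate(II)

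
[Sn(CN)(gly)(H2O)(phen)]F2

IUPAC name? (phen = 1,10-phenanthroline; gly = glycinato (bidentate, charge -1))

aquacyano(glycinato)(1,10-phenanthroline)tin(IV) fluoride

The 2 fluoride counter-ions carry a total charge of -2, so each complex ion is 2+.
Ligand charges: 1×cyano (-1 each), 1×aqua (neutral), 1×1,10-phenanthroline (neutral), 1×glycinato (-1 each); total -2. So Sn + (-2) = 2+, giving Sn = +4.
Ligands are named alphabetically: aqua before cyano before glycinato before phenanthroline.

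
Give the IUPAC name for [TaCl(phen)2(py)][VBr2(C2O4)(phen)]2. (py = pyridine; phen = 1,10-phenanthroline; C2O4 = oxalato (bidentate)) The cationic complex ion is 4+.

chlorobis(1,10-phenanthroline)(pyridine)tantalum(V) dibromooxalato(1,10-phenanthroline)vanadate(II)

Both ions are complex: the cation is named first with the plain metal name, the anion second with the -ate form; each ion's ligands are alphabetised independently.
The complex cation is given as 4+; its ligand charges sum to -1, so Ta = +5.
With 2 anions per cation, each anion must be 4/2 = 2−.
Anion: ligand charges sum to -4; for the ion to be 2−, V = +2.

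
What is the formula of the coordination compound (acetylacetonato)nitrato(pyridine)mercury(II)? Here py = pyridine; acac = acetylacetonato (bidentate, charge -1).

[Hg(acac)(NO3)(py)]

Ligands: 1 pyridine (py, neutral), 1 nitrato (NO3, -1), 1 acetylacetonato (acac, -1). Ligand charge sum = -2.
With Hg in oxidation state +2, the complex ion is [Hg...].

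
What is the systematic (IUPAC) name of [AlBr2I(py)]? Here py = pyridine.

dibromoiodo(pyridine)aluminium(III)

There is no counter-ion, so the complex is neutral overall.
Ligand charges: 1×pyridine (neutral), 1×iodo (-1 each), 2×bromo (-1 each); total -3. So Al + (-3) = 0, giving Al = +3.
Ligands are named alphabetically: bromo before iodo before pyridine.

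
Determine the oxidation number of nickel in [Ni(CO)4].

No counter-ion: the bracketed complex is neutral.
Ligand charges: 4×CO neutral; sum 0.
Ni + (0) = 0 ⇒ Ni is 0.

0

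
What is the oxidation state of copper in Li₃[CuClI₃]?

+1

3 lithium outside the brackets (+1 each) → the complex ion is 3−.
Ligand charges: 1×Cl = -1; 3×I = -3; sum -4.
Cu + (-4) = 3− ⇒ Cu is +1.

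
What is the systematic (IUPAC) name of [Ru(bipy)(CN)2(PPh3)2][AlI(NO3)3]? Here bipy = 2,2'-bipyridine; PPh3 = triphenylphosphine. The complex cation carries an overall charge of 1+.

(2,2'-bipyridine)dicyanobis(triphenylphosphine)ruthenium(III) iodotrinitratoaluminate(III)

The complex cation is given as 1+; its ligand charges sum to -2, so Ru = +3.
A 1:1 salt means the anion carries the equal and opposite charge, 1−.
Anion: ligand charges sum to -4; for the ion to be 1−, Al = +3.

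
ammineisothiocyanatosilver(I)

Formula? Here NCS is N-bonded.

Ligands: 1 ammine (NH3, neutral), 1 isothiocyanato (NCS, -1). Ligand charge sum = -1.
With Ag in oxidation state +1, the complex ion is [Ag...].

[Ag(NCS)(NH3)]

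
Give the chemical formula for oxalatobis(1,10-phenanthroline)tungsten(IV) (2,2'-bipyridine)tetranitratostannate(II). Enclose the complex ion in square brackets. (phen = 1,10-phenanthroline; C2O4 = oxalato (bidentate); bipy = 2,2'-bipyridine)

Cation [W…]: ligand charges -2, W(IV) ⇒ ion charge 2+.
Anion [Sn…]: ligand charges -4, Sn(II) ⇒ ion charge 2−.
One 2+ cation balances one 2− anion.

[W(C2O4)(phen)2][Sn(bipy)(NO3)4]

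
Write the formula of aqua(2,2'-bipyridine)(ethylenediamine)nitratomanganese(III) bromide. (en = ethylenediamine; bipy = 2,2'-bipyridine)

[Mn(bipy)(en)(H2O)(NO3)]Br2

Ligands: 1 aqua (H2O, neutral), 1 ethylenediamine (en, neutral), 1 nitrato (NO3, -1), 1 2,2'-bipyridine (bipy, neutral). Ligand charge sum = -1.
With Mn in oxidation state +3, the complex ion is [Mn...]^2+.
Charge balance with bromide (-1) requires 1 complex ion per 2 bromide.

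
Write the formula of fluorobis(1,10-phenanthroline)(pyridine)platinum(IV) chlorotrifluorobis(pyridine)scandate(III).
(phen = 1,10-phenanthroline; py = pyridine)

Cation [Pt…]: ligand charges -1, Pt(IV) ⇒ ion charge 3+.
Anion [Sc…]: ligand charges -4, Sc(III) ⇒ ion charge 1−.
One 3+ cation requires 3 of the 1− anion.

[PtF(phen)2(py)][ScClF3(py)2]3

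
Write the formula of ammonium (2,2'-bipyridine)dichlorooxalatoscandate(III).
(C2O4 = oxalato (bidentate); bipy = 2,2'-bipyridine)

NH4[Sc(bipy)(C2O4)Cl2]

Ligands: 1 oxalato (C2O4, -2), 1 2,2'-bipyridine (bipy, neutral), 2 chloro (Cl, -1). Ligand charge sum = -4.
With Sc in oxidation state +3, the complex ion is [Sc...]^1−.
Charge balance with ammonium (+1) requires 1 complex ion per 1 ammonium.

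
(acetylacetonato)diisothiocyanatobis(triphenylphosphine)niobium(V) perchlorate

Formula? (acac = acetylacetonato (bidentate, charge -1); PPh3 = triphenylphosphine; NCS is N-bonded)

[Nb(acac)(NCS)2(PPh3)2](ClO4)2

Ligands: 1 acetylacetonato (acac, -1), 2 triphenylphosphine (PPh3, neutral), 2 isothiocyanato (NCS, -1). Ligand charge sum = -3.
With Nb in oxidation state +5, the complex ion is [Nb...]^2+.
Charge balance with perchlorate (-1) requires 1 complex ion per 2 perchlorate.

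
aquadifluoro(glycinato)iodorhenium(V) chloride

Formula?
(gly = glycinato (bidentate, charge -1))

[ReF2(gly)(H2O)I]Cl

Ligands: 1 aqua (H2O, neutral), 2 fluoro (F, -1), 1 iodo (I, -1), 1 glycinato (gly, -1). Ligand charge sum = -4.
Charge balance with chloride (-1) requires 1 complex ion per 1 chloride.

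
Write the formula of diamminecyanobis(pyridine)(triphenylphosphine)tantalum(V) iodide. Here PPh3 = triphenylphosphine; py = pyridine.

[Ta(CN)(NH3)2(PPh3)(py)2]I4

Ligands: 1 triphenylphosphine (PPh3, neutral), 2 pyridine (py, neutral), 2 ammine (NH3, neutral), 1 cyano (CN, -1). Ligand charge sum = -1.
With Ta in oxidation state +5, the complex ion is [Ta...]^4+.
Charge balance with iodide (-1) requires 1 complex ion per 4 iodide.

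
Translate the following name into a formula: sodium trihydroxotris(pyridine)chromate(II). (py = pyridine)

Na[Cr(OH)3(py)3]

Ligands: 3 pyridine (py, neutral), 3 hydroxo (OH, -1). Ligand charge sum = -3.
Charge balance with sodium (+1) requires 1 complex ion per 1 sodium.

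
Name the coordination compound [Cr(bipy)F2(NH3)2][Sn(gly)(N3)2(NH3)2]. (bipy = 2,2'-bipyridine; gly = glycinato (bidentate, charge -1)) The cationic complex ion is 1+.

Both ions are complex: the cation is named first with the plain metal name, the anion second with the -ate form; each ion's ligands are alphabetised independently.
The complex cation is given as 1+; its ligand charges sum to -2, so Cr = +3.
A 1:1 salt means the anion carries the equal and opposite charge, 1−.
Anion: ligand charges sum to -3; for the ion to be 1−, Sn = +2.

diammine(2,2'-bipyridine)difluorochromium(III) diamminediazido(glycinato)stannate(II)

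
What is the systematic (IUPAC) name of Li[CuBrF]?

The 1 lithium counter-ion carries a total charge of +1, so each complex ion is 1−.
Ligand charges: 1×fluoro (-1 each), 1×bromo (-1 each); total -2. So Cu + (-2) = 1−, giving Cu = +1.
Ligands are named alphabetically: bromo before fluoro.
The complex ion is anionic, so copper takes the -ate form cuprate(I).

lithium bromofluorocuprate(I)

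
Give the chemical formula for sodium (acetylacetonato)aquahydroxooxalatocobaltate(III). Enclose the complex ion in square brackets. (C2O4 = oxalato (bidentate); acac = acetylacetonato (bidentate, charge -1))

Na[Co(acac)(C2O4)(H2O)(OH)]

Ligands: 1 hydroxo (OH, -1), 1 aqua (H2O, neutral), 1 oxalato (C2O4, -2), 1 acetylacetonato (acac, -1). Ligand charge sum = -4.
Charge balance with sodium (+1) requires 1 complex ion per 1 sodium.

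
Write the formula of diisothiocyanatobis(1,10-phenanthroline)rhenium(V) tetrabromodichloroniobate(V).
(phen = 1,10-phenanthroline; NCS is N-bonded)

Cation [Re…]: ligand charges -2, Re(V) ⇒ ion charge 3+.
Anion [Nb…]: ligand charges -6, Nb(V) ⇒ ion charge 1−.
One 3+ cation requires 3 of the 1− anion.

[Re(NCS)2(phen)2][NbBr4Cl2]3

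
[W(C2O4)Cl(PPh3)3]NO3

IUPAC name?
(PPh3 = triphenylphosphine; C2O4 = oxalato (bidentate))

The 1 nitrate counter-ion carries a total charge of -1, so each complex ion is 1+.
Ligand charges: 3×triphenylphosphine (neutral), 1×oxalato (-2 each), 1×chloro (-1 each); total -3. So W + (-3) = 1+, giving W = +4.
Ligands are named alphabetically: chloro before oxalato before triphenylphosphine.

chlorooxalatotris(triphenylphosphine)tungsten(IV) nitrate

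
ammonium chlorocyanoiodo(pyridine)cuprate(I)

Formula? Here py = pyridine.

Ligands: 1 iodo (I, -1), 1 chloro (Cl, -1), 1 cyano (CN, -1), 1 pyridine (py, neutral). Ligand charge sum = -3.
With Cu in oxidation state +1, the complex ion is [Cu...]^2−.
Charge balance with ammonium (+1) requires 1 complex ion per 2 ammonium.

(NH4)2[CuCl(CN)I(py)]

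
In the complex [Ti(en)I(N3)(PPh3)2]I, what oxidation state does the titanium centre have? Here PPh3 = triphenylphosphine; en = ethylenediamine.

1 iodide outside the brackets (-1 each) → the complex ion is 1+.
Ligand charges: 2×PPh3 neutral; 1×en neutral; 1×I = -1; 1×N3 = -1; sum -2.
Ti + (-2) = 1+ ⇒ Ti is +3.

+3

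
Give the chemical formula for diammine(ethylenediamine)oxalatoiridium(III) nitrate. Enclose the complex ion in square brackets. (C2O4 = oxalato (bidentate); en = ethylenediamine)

[Ir(C2O4)(en)(NH3)2]NO3

Ligands: 1 oxalato (C2O4, -2), 2 ammine (NH3, neutral), 1 ethylenediamine (en, neutral). Ligand charge sum = -2.
Charge balance with nitrate (-1) requires 1 complex ion per 1 nitrate.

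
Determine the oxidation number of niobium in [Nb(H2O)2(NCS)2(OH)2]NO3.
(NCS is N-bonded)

+5

1 nitrate outside the brackets (-1 each) → the complex ion is 1+.
Ligand charges: 2×OH = -2; 2×NCS = -2; 2×H2O neutral; sum -4.
Nb + (-4) = 1+ ⇒ Nb is +5.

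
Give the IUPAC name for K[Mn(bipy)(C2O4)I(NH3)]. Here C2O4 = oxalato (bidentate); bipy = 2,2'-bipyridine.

The 1 potassium counter-ion carries a total charge of +1, so each complex ion is 1−.
Ligand charges: 1×oxalato (-2 each), 1×iodo (-1 each), 1×2,2'-bipyridine (neutral), 1×ammine (neutral); total -3. So Mn + (-3) = 1−, giving Mn = +2.
The complex ion is anionic, so manganese takes the -ate form manganate(II).

potassium ammine(2,2'-bipyridine)iodooxalatomanganate(II)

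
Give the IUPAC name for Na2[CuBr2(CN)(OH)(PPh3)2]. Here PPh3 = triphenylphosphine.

sodium dibromocyanohydroxobis(triphenylphosphine)cuprate(II)

The 2 sodium counter-ions carry a total charge of +2, so each complex ion is 2−.
Ligand charges: 2×bromo (-1 each), 1×cyano (-1 each), 1×hydroxo (-1 each), 2×triphenylphosphine (neutral); total -4. So Cu + (-4) = 2−, giving Cu = +2.
The complex ion is anionic, so copper takes the -ate form cuprate(II).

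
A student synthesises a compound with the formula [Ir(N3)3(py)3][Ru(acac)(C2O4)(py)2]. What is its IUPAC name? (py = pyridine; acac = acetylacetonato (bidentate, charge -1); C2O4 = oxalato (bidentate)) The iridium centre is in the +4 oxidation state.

triazidotris(pyridine)iridium(IV) (acetylacetonato)oxalatobis(pyridine)ruthenate(II)

Ir is given as +4; the cation's ligand charges sum to -3, so the complex cation is 1+.
A 1:1 salt means the anion carries the equal and opposite charge, 1−.
Anion: ligand charges sum to -3; for the ion to be 1−, Ru = +2.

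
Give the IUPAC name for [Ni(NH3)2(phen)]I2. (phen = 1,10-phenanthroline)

The 2 iodide counter-ions carry a total charge of -2, so each complex ion is 2+.
Ligand charges: 1×1,10-phenanthroline (neutral), 2×ammine (neutral); total 0. So Ni + (0) = 2+, giving Ni = +2.
Ligands are named alphabetically: ammine before phenanthroline.

diammine(1,10-phenanthroline)nickel(II) iodide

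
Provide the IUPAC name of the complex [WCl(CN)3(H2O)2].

There is no counter-ion, so the complex is neutral overall.
Ligand charges: 2×aqua (neutral), 3×cyano (-1 each), 1×chloro (-1 each); total -4. So W + (-4) = 0, giving W = +4.
Ligands are named alphabetically: aqua before chloro before cyano.

diaquachlorotricyanotungsten(IV)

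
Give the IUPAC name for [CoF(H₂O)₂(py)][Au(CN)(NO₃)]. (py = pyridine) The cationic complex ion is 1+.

diaquafluoro(pyridine)cobalt(II) cyanonitratoaurate(I)

Both ions are complex: the cation is named first with the plain metal name, the anion second with the -ate form; each ion's ligands are alphabetised independently.
The complex cation is given as 1+; its ligand charges sum to -1, so Co = +2.
A 1:1 salt means the anion carries the equal and opposite charge, 1−.
Anion: ligand charges sum to -2; for the ion to be 1−, Au = +1.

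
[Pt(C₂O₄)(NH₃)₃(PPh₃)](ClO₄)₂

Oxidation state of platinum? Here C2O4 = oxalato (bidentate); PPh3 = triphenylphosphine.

+4

2 perchlorate outside the brackets (-1 each) → the complex ion is 2+.
Ligand charges: 1×C2O4 = -2; 3×NH3 neutral; 1×PPh3 neutral; sum -2.
Pt + (-2) = 2+ ⇒ Pt is +4.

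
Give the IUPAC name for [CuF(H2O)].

aquafluorocopper(I)

There is no counter-ion, so the complex is neutral overall.
Ligand charges: 1×aqua (neutral), 1×fluoro (-1 each); total -1. So Cu + (-1) = 0, giving Cu = +1.
Ligands are named alphabetically: aqua before fluoro.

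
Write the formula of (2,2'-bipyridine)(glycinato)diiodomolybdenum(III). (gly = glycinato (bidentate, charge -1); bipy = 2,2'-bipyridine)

[Mo(bipy)(gly)I2]

Ligands: 1 glycinato (gly, -1), 1 2,2'-bipyridine (bipy, neutral), 2 iodo (I, -1). Ligand charge sum = -3.
With Mo in oxidation state +3, the complex ion is [Mo...].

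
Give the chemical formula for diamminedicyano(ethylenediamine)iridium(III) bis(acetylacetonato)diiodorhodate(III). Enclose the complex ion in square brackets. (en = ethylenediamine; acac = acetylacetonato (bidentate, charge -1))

[Ir(CN)2(en)(NH3)2][Rh(acac)2I2]

Cation [Ir…]: ligand charges -2, Ir(III) ⇒ ion charge 1+.
Anion [Rh…]: ligand charges -4, Rh(III) ⇒ ion charge 1−.
One 1+ cation balances one 1− anion.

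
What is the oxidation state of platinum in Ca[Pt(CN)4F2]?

+4

1 calcium outside the brackets (+2 each) → the complex ion is 2−.
Ligand charges: 2×F = -2; 4×CN = -4; sum -6.
Pt + (-6) = 2− ⇒ Pt is +4.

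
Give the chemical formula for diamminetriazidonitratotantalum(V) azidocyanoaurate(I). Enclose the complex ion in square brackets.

[Ta(N3)3(NH3)2(NO3)][Au(CN)(N3)]

Cation [Ta…]: ligand charges -4, Ta(V) ⇒ ion charge 1+.
Anion [Au…]: ligand charges -2, Au(I) ⇒ ion charge 1−.
One 1+ cation balances one 1− anion.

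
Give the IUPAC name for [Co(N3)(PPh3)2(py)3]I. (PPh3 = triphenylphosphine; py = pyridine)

The 1 iodide counter-ion carries a total charge of -1, so each complex ion is 1+.
Ligand charges: 2×triphenylphosphine (neutral), 3×pyridine (neutral), 1×azido (-1 each); total -1. So Co + (-1) = 1+, giving Co = +2.
Ligands are named alphabetically: azido before pyridine before triphenylphosphine.

azidotris(pyridine)bis(triphenylphosphine)cobalt(II) iodide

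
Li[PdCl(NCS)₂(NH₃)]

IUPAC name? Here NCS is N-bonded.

The 1 lithium counter-ion carries a total charge of +1, so each complex ion is 1−.
Ligand charges: 1×chloro (-1 each), 1×ammine (neutral), 2×isothiocyanato (-1 each); total -3. So Pd + (-3) = 1−, giving Pd = +2.
The complex ion is anionic, so palladium takes the -ate form palladate(II).

lithium amminechlorodiisothiocyanatopalladate(II)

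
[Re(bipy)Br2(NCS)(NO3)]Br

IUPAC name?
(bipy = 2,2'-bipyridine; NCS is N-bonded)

The 1 bromide counter-ion carries a total charge of -1, so each complex ion is 1+.
Ligand charges: 1×nitrato (-1 each), 1×2,2'-bipyridine (neutral), 2×bromo (-1 each), 1×isothiocyanato (-1 each); total -4. So Re + (-4) = 1+, giving Re = +5.
Ligands are named alphabetically: bipyridine before bromo before isothiocyanato before nitrato.

(2,2'-bipyridine)dibromoisothiocyanatonitratorhenium(V) bromide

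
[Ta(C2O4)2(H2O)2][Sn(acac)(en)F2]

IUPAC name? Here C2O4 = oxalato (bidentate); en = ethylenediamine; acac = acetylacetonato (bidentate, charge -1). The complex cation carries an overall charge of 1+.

diaquadioxalatotantalum(V) (acetylacetonato)(ethylenediamine)difluorostannate(II)

The complex cation is given as 1+; its ligand charges sum to -4, so Ta = +5.
A 1:1 salt means the anion carries the equal and opposite charge, 1−.
Anion: ligand charges sum to -3; for the ion to be 1−, Sn = +2.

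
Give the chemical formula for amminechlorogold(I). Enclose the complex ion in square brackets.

[AuCl(NH3)]

Ligands: 1 ammine (NH3, neutral), 1 chloro (Cl, -1). Ligand charge sum = -1.
With Au in oxidation state +1, the complex ion is [Au...].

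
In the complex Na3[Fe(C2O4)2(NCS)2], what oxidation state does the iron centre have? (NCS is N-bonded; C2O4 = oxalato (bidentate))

+3

3 sodium outside the brackets (+1 each) → the complex ion is 3−.
Ligand charges: 2×NCS = -2; 2×C2O4 = -4; sum -6.
Fe + (-6) = 3− ⇒ Fe is +3.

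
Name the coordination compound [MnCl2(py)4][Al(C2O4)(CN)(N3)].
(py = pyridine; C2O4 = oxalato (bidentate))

dichlorotetrakis(pyridine)manganese(III) azidocyanooxalatoaluminate(III)

Both ions are complex: the cation is named first with the plain metal name, the anion second with the -ate form; each ion's ligands are alphabetised independently.
Aluminium is always +3 in its complexes; the anion's ligand charges sum to -4, so the complex anion is 1−.
A 1:1 salt means the cation carries the equal and opposite charge, 1+.
Cation: ligand charges sum to -2; for the ion to be 1+, Mn = +3.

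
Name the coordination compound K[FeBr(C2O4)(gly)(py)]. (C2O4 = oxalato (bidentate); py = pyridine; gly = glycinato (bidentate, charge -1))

potassium bromo(glycinato)oxalato(pyridine)ferrate(III)

The 1 potassium counter-ion carries a total charge of +1, so each complex ion is 1−.
Ligand charges: 1×oxalato (-2 each), 1×pyridine (neutral), 1×glycinato (-1 each), 1×bromo (-1 each); total -4. So Fe + (-4) = 1−, giving Fe = +3.
Ligands are named alphabetically: bromo before glycinato before oxalato before pyridine.
The complex ion is anionic, so iron takes the -ate form ferrate(III).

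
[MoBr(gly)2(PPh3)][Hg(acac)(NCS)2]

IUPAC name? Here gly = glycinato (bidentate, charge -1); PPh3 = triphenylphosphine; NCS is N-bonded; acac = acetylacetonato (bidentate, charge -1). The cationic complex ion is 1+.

Both ions are complex: the cation is named first with the plain metal name, the anion second with the -ate form; each ion's ligands are alphabetised independently.
The complex cation is given as 1+; its ligand charges sum to -3, so Mo = +4.
A 1:1 salt means the anion carries the equal and opposite charge, 1−.
Anion: ligand charges sum to -3; for the ion to be 1−, Hg = +2.

bromobis(glycinato)(triphenylphosphine)molybdenum(IV) (acetylacetonato)diisothiocyanatomercurate(II)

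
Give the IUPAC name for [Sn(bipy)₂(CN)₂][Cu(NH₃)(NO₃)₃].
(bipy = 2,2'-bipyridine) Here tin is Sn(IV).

Both ions are complex: the cation is named first with the plain metal name, the anion second with the -ate form; each ion's ligands are alphabetised independently.
Sn is given as +4; the cation's ligand charges sum to -2, so the complex cation is 2+.
A 1:1 salt means the anion carries the equal and opposite charge, 2−.
Anion: ligand charges sum to -3; for the ion to be 2−, Cu = +1.

bis(2,2'-bipyridine)dicyanotin(IV) amminetrinitratocuprate(I)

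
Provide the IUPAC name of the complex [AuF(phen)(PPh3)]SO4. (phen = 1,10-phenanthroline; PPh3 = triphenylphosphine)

The 1 sulfate counter-ion carries a total charge of -2, so each complex ion is 2+.
Ligand charges: 1×fluoro (-1 each), 1×1,10-phenanthroline (neutral), 1×triphenylphosphine (neutral); total -1. So Au + (-1) = 2+, giving Au = +3.
Ligands are named alphabetically: fluoro before phenanthroline before triphenylphosphine.

fluoro(1,10-phenanthroline)(triphenylphosphine)gold(III) sulfate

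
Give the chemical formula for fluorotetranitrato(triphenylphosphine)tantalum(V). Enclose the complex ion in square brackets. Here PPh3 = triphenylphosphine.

Ligands: 4 nitrato (NO3, -1), 1 fluoro (F, -1), 1 triphenylphosphine (PPh3, neutral). Ligand charge sum = -5.
With Ta in oxidation state +5, the complex ion is [Ta...].

[TaF(NO3)4(PPh3)]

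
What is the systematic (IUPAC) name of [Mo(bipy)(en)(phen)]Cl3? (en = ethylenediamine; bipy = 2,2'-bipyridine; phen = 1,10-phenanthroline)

(2,2'-bipyridine)(ethylenediamine)(1,10-phenanthroline)molybdenum(III) chloride

The 3 chloride counter-ions carry a total charge of -3, so each complex ion is 3+.
Ligand charges: 1×ethylenediamine (neutral), 1×2,2'-bipyridine (neutral), 1×1,10-phenanthroline (neutral); total 0. So Mo + (0) = 3+, giving Mo = +3.
Ligands are named alphabetically: bipyridine before ethylenediamine before phenanthroline.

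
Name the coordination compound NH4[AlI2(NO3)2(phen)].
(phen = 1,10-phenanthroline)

ammonium diiododinitrato(1,10-phenanthroline)aluminate(III)

The 1 ammonium counter-ion carries a total charge of +1, so each complex ion is 1−.
Ligand charges: 1×1,10-phenanthroline (neutral), 2×iodo (-1 each), 2×nitrato (-1 each); total -4. So Al + (-4) = 1−, giving Al = +3.
The complex ion is anionic, so aluminium takes the -ate form aluminate(III).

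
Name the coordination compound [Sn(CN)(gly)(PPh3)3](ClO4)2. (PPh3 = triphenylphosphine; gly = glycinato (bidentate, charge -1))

The 2 perchlorate counter-ions carry a total charge of -2, so each complex ion is 2+.
Ligand charges: 3×triphenylphosphine (neutral), 1×cyano (-1 each), 1×glycinato (-1 each); total -2. So Sn + (-2) = 2+, giving Sn = +4.
Ligands are named alphabetically: cyano before glycinato before triphenylphosphine.

cyano(glycinato)tris(triphenylphosphine)tin(IV) perchlorate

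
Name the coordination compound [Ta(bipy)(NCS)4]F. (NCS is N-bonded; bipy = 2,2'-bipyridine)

The 1 fluoride counter-ion carries a total charge of -1, so each complex ion is 1+.
Ligand charges: 4×isothiocyanato (-1 each), 1×2,2'-bipyridine (neutral); total -4. So Ta + (-4) = 1+, giving Ta = +5.
Ligands are named alphabetically: bipyridine before isothiocyanato.

(2,2'-bipyridine)tetraisothiocyanatotantalum(V) fluoride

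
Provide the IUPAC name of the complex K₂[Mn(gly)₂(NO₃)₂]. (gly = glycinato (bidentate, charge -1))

The 2 potassium counter-ions carry a total charge of +2, so each complex ion is 2−.
Ligand charges: 2×glycinato (-1 each), 2×nitrato (-1 each); total -4. So Mn + (-4) = 2−, giving Mn = +2.
Ligands are named alphabetically: glycinato before nitrato.
The complex ion is anionic, so manganese takes the -ate form manganate(II).

potassium bis(glycinato)dinitratomanganate(II)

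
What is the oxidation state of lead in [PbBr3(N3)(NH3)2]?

+4

No counter-ion: the bracketed complex is neutral.
Ligand charges: 1×N3 = -1; 2×NH3 neutral; 3×Br = -3; sum -4.
Pb + (-4) = 0 ⇒ Pb is +4.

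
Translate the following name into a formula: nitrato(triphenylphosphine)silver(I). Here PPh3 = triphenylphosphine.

Ligands: 1 nitrato (NO3, -1), 1 triphenylphosphine (PPh3, neutral). Ligand charge sum = -1.
With Ag in oxidation state +1, the complex ion is [Ag...].

[Ag(NO3)(PPh3)]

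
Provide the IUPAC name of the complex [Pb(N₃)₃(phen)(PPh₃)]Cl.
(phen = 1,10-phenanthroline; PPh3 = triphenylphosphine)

triazido(1,10-phenanthroline)(triphenylphosphine)lead(IV) chloride

The 1 chloride counter-ion carries a total charge of -1, so each complex ion is 1+.
Ligand charges: 1×1,10-phenanthroline (neutral), 3×azido (-1 each), 1×triphenylphosphine (neutral); total -3. So Pb + (-3) = 1+, giving Pb = +4.
Ligands are named alphabetically: azido before phenanthroline before triphenylphosphine.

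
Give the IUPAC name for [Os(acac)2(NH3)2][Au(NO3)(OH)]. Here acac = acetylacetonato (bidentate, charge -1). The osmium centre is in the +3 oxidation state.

bis(acetylacetonato)diammineosmium(III) hydroxonitratoaurate(I)

Os is given as +3; the cation's ligand charges sum to -2, so the complex cation is 1+.
A 1:1 salt means the anion carries the equal and opposite charge, 1−.
Anion: ligand charges sum to -2; for the ion to be 1−, Au = +1.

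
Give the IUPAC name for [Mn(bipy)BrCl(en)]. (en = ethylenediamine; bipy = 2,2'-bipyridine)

There is no counter-ion, so the complex is neutral overall.
Ligand charges: 1×chloro (-1 each), 1×ethylenediamine (neutral), 1×bromo (-1 each), 1×2,2'-bipyridine (neutral); total -2. So Mn + (-2) = 0, giving Mn = +2.
Ligands are named alphabetically: bipyridine before bromo before chloro before ethylenediamine.

(2,2'-bipyridine)bromochloro(ethylenediamine)manganese(II)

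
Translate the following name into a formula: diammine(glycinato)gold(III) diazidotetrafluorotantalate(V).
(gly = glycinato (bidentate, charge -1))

Cation [Au…]: ligand charges -1, Au(III) ⇒ ion charge 2+.
Anion [Ta…]: ligand charges -6, Ta(V) ⇒ ion charge 1−.

[Au(gly)(NH3)2][TaF4(N3)2]2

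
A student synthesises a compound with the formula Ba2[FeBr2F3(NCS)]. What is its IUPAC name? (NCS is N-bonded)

The 2 barium counter-ions carry a total charge of +4, so each complex ion is 4−.
Ligand charges: 2×bromo (-1 each), 1×isothiocyanato (-1 each), 3×fluoro (-1 each); total -6. So Fe + (-6) = 4−, giving Fe = +2.
Ligands are named alphabetically: bromo before fluoro before isothiocyanato.
The complex ion is anionic, so iron takes the -ate form ferrate(II).

barium dibromotrifluoroisothiocyanatoferrate(II)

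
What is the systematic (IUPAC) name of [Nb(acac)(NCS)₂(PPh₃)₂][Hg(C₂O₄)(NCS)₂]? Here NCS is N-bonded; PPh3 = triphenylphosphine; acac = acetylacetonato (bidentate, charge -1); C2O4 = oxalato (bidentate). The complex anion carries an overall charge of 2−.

(acetylacetonato)diisothiocyanatobis(triphenylphosphine)niobium(V) diisothiocyanatooxalatomercurate(II)

Both ions are complex: the cation is named first with the plain metal name, the anion second with the -ate form; each ion's ligands are alphabetised independently.
The complex anion is given as 2−; its ligand charges sum to -4, so Hg = +2.
A 1:1 salt means the cation carries the equal and opposite charge, 2+.
Cation: ligand charges sum to -3; for the ion to be 2+, Nb = +5.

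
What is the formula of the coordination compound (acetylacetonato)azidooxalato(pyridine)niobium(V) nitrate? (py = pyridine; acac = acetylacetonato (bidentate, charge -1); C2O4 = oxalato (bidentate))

Ligands: 1 pyridine (py, neutral), 1 azido (N3, -1), 1 acetylacetonato (acac, -1), 1 oxalato (C2O4, -2). Ligand charge sum = -4.
Charge balance with nitrate (-1) requires 1 complex ion per 1 nitrate.

[Nb(acac)(C2O4)(N3)(py)]NO3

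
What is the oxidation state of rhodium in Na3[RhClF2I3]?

+3

3 sodium outside the brackets (+1 each) → the complex ion is 3−.
Ligand charges: 2×F = -2; 3×I = -3; 1×Cl = -1; sum -6.
Rh + (-6) = 3− ⇒ Rh is +3.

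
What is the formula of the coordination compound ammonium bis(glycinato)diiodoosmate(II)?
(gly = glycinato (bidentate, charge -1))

(NH4)2[Os(gly)2I2]

Ligands: 2 iodo (I, -1), 2 glycinato (gly, -1). Ligand charge sum = -4.
With Os in oxidation state +2, the complex ion is [Os...]^2−.
Charge balance with ammonium (+1) requires 1 complex ion per 2 ammonium.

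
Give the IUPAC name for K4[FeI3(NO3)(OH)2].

potassium dihydroxotriiodonitratoferrate(II)

The 4 potassium counter-ions carry a total charge of +4, so each complex ion is 4−.
Ligand charges: 3×iodo (-1 each), 2×hydroxo (-1 each), 1×nitrato (-1 each); total -6. So Fe + (-6) = 4−, giving Fe = +2.
The complex ion is anionic, so iron takes the -ate form ferrate(II).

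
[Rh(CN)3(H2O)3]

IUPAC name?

There is no counter-ion, so the complex is neutral overall.
Ligand charges: 3×aqua (neutral), 3×cyano (-1 each); total -3. So Rh + (-3) = 0, giving Rh = +3.
Ligands are named alphabetically: aqua before cyano.

triaquatricyanorhodium(III)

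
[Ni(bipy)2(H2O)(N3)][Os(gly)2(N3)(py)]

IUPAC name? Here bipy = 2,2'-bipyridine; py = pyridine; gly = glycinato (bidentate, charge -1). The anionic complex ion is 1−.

The complex anion is given as 1−; its ligand charges sum to -3, so Os = +2.
A 1:1 salt means the cation carries the equal and opposite charge, 1+.
Cation: ligand charges sum to -1; for the ion to be 1+, Ni = +2.

aquaazidobis(2,2'-bipyridine)nickel(II) azidobis(glycinato)(pyridine)osmate(II)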